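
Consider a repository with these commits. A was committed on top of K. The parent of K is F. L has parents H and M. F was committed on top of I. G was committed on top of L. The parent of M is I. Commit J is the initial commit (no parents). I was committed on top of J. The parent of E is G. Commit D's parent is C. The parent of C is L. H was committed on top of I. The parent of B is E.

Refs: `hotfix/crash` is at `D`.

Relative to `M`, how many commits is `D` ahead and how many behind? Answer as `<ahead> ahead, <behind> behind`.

4 ahead, 0 behind

Reachable from D: {C, D, H, I, J, L, M}.
Reachable from M: {I, J, M}.
Only in D's history (ahead): {C, D, H, L} — 4.
Only in M's history (behind): {} — 0.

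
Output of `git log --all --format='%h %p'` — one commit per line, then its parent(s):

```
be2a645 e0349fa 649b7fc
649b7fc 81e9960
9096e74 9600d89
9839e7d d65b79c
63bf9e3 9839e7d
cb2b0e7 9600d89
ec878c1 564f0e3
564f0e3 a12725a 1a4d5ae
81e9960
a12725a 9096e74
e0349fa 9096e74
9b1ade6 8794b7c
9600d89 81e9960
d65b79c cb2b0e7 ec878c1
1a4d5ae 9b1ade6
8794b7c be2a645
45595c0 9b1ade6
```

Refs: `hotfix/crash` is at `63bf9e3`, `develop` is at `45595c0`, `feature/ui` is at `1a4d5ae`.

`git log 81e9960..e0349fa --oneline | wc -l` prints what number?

Reachable from e0349fa: {81e9960, 9096e74, 9600d89, e0349fa}.
Reachable from 81e9960: {81e9960}.
In e0349fa's history but not 81e9960's: {9096e74, 9600d89, e0349fa} — 3 commits.

3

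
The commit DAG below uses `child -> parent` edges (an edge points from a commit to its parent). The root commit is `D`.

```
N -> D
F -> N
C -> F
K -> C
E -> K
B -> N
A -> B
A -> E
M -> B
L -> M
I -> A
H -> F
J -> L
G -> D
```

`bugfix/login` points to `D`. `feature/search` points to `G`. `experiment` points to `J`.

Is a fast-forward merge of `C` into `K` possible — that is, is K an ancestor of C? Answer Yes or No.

No

A fast-forward from K to C is possible iff K is an ancestor of C.
Ancestors of C: {C, D, F, N}.
K is not among them, so fast-forward is not possible.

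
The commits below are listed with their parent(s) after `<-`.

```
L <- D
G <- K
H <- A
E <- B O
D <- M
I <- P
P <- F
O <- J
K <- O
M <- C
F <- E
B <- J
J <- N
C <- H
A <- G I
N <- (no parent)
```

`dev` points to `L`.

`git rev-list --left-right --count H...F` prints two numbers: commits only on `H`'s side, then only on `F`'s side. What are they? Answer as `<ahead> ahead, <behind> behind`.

Reachable from H: {A, B, E, F, G, H, I, J, K, N, O, P}.
Reachable from F: {B, E, F, J, N, O}.
Only in H's history (ahead): {A, G, H, I, K, P} — 6.
Only in F's history (behind): {} — 0.

6 ahead, 0 behind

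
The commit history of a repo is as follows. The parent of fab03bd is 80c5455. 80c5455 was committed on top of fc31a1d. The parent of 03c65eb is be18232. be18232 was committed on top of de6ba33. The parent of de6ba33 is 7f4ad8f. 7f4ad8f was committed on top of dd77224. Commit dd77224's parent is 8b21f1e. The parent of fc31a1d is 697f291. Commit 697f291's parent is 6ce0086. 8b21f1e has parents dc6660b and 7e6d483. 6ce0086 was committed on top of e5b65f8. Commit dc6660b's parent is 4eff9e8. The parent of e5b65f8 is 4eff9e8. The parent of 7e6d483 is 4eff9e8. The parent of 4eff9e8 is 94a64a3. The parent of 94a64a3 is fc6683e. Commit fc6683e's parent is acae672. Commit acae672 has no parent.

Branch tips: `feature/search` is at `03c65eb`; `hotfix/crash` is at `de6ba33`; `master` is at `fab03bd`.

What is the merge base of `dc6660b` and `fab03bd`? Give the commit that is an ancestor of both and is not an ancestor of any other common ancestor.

4eff9e8

Ancestors of dc6660b: {4eff9e8, 94a64a3, acae672, dc6660b, fc6683e}.
Ancestors of fab03bd: {4eff9e8, 697f291, 6ce0086, 80c5455, 94a64a3, acae672, e5b65f8, fab03bd, fc31a1d, fc6683e}.
Common ancestors: {4eff9e8, 94a64a3, acae672, fc6683e}.
Among these, 4eff9e8 is not an ancestor of any other common ancestor — it is the merge base.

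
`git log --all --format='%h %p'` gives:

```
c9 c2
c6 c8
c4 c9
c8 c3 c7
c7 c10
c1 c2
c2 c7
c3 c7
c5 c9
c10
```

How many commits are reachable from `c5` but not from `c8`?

3

Reachable from c5: {c10, c2, c5, c7, c9}.
Reachable from c8: {c10, c3, c7, c8}.
In c5's history but not c8's: {c2, c5, c9} — 3 commits.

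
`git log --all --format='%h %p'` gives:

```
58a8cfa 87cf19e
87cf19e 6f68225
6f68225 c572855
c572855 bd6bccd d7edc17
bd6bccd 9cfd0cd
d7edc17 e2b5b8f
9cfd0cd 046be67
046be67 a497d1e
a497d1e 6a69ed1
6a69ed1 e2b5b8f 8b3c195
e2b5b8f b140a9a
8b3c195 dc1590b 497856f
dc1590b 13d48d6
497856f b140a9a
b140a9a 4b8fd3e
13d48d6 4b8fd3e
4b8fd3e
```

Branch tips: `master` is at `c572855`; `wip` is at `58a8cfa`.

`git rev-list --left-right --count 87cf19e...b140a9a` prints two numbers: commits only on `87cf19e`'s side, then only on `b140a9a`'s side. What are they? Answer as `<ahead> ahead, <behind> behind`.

Reachable from 87cf19e: {046be67, 13d48d6, 497856f, 4b8fd3e, 6a69ed1, 6f68225, 87cf19e, 8b3c195, 9cfd0cd, a497d1e, b140a9a, bd6bccd, c572855, d7edc17, dc1590b, e2b5b8f}.
Reachable from b140a9a: {4b8fd3e, b140a9a}.
Only in 87cf19e's history (ahead): {046be67, 13d48d6, 497856f, 6a69ed1, 6f68225, 87cf19e, 8b3c195, 9cfd0cd, a497d1e, bd6bccd, c572855, d7edc17, dc1590b, e2b5b8f} — 14.
Only in b140a9a's history (behind): {} — 0.

14 ahead, 0 behind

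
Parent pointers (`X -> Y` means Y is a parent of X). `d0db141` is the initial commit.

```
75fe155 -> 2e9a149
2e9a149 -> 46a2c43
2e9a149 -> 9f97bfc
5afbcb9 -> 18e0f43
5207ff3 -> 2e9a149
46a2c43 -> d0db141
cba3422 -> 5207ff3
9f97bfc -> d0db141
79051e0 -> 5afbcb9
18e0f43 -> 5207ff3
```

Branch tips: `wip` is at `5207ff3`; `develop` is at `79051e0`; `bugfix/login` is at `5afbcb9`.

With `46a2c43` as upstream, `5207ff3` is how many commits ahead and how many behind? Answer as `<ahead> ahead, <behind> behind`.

3 ahead, 0 behind

Reachable from 5207ff3: {2e9a149, 46a2c43, 5207ff3, 9f97bfc, d0db141}.
Reachable from 46a2c43: {46a2c43, d0db141}.
Only in 5207ff3's history (ahead): {2e9a149, 5207ff3, 9f97bfc} — 3.
Only in 46a2c43's history (behind): {} — 0.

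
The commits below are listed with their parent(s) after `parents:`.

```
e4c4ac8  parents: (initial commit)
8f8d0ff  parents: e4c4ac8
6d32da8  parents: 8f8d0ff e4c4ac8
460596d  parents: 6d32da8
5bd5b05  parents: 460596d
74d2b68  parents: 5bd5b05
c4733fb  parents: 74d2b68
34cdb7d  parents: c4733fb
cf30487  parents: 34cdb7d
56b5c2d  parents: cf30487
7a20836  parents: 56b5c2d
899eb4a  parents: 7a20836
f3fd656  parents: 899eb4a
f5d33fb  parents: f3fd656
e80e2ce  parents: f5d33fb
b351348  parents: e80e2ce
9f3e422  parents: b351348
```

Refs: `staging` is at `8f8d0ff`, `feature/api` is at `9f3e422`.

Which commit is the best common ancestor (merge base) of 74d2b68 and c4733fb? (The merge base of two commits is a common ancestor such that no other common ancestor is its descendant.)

Ancestors of 74d2b68: {460596d, 5bd5b05, 6d32da8, 74d2b68, 8f8d0ff, e4c4ac8}.
Ancestors of c4733fb: {460596d, 5bd5b05, 6d32da8, 74d2b68, 8f8d0ff, c4733fb, e4c4ac8}.
Common ancestors: {460596d, 5bd5b05, 6d32da8, 74d2b68, 8f8d0ff, e4c4ac8}.
Among these, 74d2b68 is not an ancestor of any other common ancestor — it is the merge base.

74d2b68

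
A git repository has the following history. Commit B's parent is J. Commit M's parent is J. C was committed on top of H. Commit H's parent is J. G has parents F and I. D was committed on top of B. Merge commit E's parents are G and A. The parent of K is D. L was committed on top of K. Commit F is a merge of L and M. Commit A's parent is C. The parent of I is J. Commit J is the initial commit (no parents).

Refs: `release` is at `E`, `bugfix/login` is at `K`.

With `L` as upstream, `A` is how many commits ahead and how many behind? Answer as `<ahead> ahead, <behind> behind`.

Reachable from A: {A, C, H, J}.
Reachable from L: {B, D, J, K, L}.
Only in A's history (ahead): {A, C, H} — 3.
Only in L's history (behind): {B, D, K, L} — 4.

3 ahead, 4 behind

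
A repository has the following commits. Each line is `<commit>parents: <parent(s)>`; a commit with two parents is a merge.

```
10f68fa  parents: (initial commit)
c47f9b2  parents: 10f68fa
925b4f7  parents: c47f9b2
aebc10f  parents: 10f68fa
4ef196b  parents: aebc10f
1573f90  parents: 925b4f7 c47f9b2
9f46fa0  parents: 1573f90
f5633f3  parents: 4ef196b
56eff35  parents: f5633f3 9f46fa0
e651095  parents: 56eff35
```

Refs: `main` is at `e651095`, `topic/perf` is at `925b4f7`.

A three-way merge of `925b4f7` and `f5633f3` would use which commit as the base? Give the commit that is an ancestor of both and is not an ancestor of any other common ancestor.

10f68fa

Ancestors of 925b4f7: {10f68fa, 925b4f7, c47f9b2}.
Ancestors of f5633f3: {10f68fa, 4ef196b, aebc10f, f5633f3}.
Common ancestors: {10f68fa}.
The only common ancestor is 10f68fa, so it is the merge base.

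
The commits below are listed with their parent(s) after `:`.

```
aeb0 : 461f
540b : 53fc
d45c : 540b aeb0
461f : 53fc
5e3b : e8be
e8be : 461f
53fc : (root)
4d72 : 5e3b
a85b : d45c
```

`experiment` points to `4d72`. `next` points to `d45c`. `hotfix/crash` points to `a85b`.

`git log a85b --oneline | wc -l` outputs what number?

6

Walking parent pointers from a85b: reachable set = {461f, 53fc, 540b, a85b, aeb0, d45c}.
That is 6 commits.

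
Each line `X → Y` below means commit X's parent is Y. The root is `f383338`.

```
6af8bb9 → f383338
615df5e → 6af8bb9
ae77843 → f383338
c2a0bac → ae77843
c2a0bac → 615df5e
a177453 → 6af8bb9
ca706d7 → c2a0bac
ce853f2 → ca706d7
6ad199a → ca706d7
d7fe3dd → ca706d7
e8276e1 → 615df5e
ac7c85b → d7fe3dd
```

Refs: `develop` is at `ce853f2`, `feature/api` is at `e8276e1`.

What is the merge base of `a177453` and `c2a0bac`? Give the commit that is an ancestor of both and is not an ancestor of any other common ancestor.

Ancestors of a177453: {6af8bb9, a177453, f383338}.
Ancestors of c2a0bac: {615df5e, 6af8bb9, ae77843, c2a0bac, f383338}.
Common ancestors: {6af8bb9, f383338}.
Among these, 6af8bb9 is not an ancestor of any other common ancestor — it is the merge base.

6af8bb9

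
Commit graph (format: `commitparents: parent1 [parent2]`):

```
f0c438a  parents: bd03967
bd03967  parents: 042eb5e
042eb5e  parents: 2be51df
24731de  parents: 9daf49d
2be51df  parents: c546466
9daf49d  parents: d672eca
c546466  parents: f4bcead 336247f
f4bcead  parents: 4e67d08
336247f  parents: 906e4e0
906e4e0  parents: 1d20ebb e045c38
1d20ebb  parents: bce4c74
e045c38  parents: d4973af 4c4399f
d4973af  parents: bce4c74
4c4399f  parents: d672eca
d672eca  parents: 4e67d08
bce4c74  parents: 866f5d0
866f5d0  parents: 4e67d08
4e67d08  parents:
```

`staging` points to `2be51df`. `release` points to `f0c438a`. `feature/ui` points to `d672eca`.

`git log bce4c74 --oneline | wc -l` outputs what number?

3

Walking parent pointers from bce4c74: reachable set = {4e67d08, 866f5d0, bce4c74}.
That is 3 commits.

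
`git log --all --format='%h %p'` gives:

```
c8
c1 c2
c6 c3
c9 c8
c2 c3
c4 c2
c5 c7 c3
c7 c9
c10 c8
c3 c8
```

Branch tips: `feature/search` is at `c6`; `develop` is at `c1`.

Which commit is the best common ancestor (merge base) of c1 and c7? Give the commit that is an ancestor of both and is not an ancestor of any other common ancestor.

Ancestors of c1: {c1, c2, c3, c8}.
Ancestors of c7: {c7, c8, c9}.
Common ancestors: {c8}.
The only common ancestor is c8, so it is the merge base.

c8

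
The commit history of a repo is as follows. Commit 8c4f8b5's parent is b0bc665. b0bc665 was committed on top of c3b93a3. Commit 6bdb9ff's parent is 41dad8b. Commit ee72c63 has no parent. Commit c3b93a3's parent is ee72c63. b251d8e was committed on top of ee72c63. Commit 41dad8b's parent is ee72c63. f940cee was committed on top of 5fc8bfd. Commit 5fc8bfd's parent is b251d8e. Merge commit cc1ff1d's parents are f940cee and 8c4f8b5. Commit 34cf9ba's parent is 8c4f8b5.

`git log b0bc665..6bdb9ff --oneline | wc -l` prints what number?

2

Reachable from 6bdb9ff: {41dad8b, 6bdb9ff, ee72c63}.
Reachable from b0bc665: {b0bc665, c3b93a3, ee72c63}.
In 6bdb9ff's history but not b0bc665's: {41dad8b, 6bdb9ff} — 2 commits.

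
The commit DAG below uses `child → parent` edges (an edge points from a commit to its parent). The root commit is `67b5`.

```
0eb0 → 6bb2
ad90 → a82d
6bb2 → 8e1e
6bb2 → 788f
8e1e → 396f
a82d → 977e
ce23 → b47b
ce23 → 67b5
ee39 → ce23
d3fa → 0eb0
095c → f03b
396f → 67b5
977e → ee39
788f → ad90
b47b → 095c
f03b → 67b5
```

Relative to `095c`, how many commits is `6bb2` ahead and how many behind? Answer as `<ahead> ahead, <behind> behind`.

Reachable from 6bb2: {095c, 396f, 67b5, 6bb2, 788f, 8e1e, 977e, a82d, ad90, b47b, ce23, ee39, f03b}.
Reachable from 095c: {095c, 67b5, f03b}.
Only in 6bb2's history (ahead): {396f, 6bb2, 788f, 8e1e, 977e, a82d, ad90, b47b, ce23, ee39} — 10.
Only in 095c's history (behind): {} — 0.

10 ahead, 0 behind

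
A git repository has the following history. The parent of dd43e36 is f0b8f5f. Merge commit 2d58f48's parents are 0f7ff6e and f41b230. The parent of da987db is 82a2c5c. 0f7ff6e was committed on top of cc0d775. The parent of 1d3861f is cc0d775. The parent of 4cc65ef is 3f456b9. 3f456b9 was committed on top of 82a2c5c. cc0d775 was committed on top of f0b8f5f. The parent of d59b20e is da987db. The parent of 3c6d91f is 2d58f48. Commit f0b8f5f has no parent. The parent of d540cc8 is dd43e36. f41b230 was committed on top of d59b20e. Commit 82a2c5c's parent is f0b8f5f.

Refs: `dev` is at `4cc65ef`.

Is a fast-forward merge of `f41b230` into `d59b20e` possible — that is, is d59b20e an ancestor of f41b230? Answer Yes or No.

A fast-forward from d59b20e to f41b230 is possible iff d59b20e is an ancestor of f41b230.
Ancestors of f41b230: {82a2c5c, d59b20e, da987db, f0b8f5f, f41b230}.
d59b20e is among them, so fast-forward is possible.

Yes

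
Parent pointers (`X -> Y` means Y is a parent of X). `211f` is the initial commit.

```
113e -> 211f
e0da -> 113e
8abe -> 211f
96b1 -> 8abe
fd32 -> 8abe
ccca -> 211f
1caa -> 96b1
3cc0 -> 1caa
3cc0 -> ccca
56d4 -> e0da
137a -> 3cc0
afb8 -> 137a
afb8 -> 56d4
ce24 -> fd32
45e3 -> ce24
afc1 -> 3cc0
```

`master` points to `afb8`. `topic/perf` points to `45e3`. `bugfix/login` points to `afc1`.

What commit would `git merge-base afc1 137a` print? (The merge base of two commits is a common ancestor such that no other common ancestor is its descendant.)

Ancestors of afc1: {1caa, 211f, 3cc0, 8abe, 96b1, afc1, ccca}.
Ancestors of 137a: {137a, 1caa, 211f, 3cc0, 8abe, 96b1, ccca}.
Common ancestors: {1caa, 211f, 3cc0, 8abe, 96b1, ccca}.
Among these, 3cc0 is not an ancestor of any other common ancestor — it is the merge base.

3cc0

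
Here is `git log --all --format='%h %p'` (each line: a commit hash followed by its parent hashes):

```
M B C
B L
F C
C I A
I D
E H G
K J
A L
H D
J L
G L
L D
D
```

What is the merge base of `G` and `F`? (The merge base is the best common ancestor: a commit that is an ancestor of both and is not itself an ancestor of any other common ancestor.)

Ancestors of G: {D, G, L}.
Ancestors of F: {A, C, D, F, I, L}.
Common ancestors: {D, L}.
Among these, L is not an ancestor of any other common ancestor — it is the merge base.

L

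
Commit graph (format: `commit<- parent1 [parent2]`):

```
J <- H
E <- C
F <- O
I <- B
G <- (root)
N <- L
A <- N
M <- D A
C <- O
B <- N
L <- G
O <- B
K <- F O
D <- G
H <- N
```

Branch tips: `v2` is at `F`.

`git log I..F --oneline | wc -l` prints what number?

Reachable from F: {B, F, G, L, N, O}.
Reachable from I: {B, G, I, L, N}.
In F's history but not I's: {F, O} — 2 commits.

2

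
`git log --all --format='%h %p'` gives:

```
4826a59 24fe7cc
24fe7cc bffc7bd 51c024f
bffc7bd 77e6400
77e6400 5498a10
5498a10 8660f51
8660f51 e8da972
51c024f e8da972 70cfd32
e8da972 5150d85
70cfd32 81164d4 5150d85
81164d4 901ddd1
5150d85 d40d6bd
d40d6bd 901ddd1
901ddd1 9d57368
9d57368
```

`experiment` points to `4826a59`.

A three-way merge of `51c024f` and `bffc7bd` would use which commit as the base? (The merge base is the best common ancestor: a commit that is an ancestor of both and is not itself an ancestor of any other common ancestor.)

e8da972

Ancestors of 51c024f: {5150d85, 51c024f, 70cfd32, 81164d4, 901ddd1, 9d57368, d40d6bd, e8da972}.
Ancestors of bffc7bd: {5150d85, 5498a10, 77e6400, 8660f51, 901ddd1, 9d57368, bffc7bd, d40d6bd, e8da972}.
Common ancestors: {5150d85, 901ddd1, 9d57368, d40d6bd, e8da972}.
Among these, e8da972 is not an ancestor of any other common ancestor — it is the merge base.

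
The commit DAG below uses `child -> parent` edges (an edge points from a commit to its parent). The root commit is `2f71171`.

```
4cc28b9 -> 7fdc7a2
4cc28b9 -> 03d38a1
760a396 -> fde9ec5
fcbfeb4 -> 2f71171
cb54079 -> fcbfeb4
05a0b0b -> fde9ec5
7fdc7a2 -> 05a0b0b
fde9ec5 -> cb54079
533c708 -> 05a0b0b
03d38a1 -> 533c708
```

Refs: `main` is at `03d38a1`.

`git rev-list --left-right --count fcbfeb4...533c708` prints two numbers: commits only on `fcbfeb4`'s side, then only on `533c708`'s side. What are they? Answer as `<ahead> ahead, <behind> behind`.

Reachable from fcbfeb4: {2f71171, fcbfeb4}.
Reachable from 533c708: {05a0b0b, 2f71171, 533c708, cb54079, fcbfeb4, fde9ec5}.
Only in fcbfeb4's history (ahead): {} — 0.
Only in 533c708's history (behind): {05a0b0b, 533c708, cb54079, fde9ec5} — 4.

0 ahead, 4 behind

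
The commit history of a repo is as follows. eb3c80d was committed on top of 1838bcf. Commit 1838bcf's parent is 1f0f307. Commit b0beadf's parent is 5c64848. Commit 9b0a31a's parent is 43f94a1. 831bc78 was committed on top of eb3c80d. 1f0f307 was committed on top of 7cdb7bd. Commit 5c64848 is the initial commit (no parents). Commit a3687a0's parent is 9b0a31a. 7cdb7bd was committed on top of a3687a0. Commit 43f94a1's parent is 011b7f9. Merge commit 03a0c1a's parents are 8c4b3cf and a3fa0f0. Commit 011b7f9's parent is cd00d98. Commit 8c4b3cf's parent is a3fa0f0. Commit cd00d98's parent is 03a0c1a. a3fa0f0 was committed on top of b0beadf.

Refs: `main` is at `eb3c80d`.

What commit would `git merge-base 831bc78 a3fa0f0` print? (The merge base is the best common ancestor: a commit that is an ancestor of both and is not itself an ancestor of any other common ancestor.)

Ancestors of 831bc78: {011b7f9, 03a0c1a, 1838bcf, 1f0f307, 43f94a1, 5c64848, 7cdb7bd, 831bc78, 8c4b3cf, 9b0a31a, a3687a0, a3fa0f0, b0beadf, cd00d98, eb3c80d}.
Ancestors of a3fa0f0: {5c64848, a3fa0f0, b0beadf}.
Common ancestors: {5c64848, a3fa0f0, b0beadf}.
Among these, a3fa0f0 is not an ancestor of any other common ancestor — it is the merge base.

a3fa0f0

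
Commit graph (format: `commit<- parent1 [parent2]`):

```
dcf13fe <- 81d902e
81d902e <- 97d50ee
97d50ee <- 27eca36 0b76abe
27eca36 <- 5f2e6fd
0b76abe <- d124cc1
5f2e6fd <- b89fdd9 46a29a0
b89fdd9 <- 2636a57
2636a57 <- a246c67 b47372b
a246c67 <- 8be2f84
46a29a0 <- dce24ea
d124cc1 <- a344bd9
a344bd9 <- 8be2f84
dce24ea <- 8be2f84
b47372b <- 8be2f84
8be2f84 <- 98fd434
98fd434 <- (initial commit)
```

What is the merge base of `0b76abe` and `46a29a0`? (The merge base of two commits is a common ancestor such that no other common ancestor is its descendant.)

Ancestors of 0b76abe: {0b76abe, 8be2f84, 98fd434, a344bd9, d124cc1}.
Ancestors of 46a29a0: {46a29a0, 8be2f84, 98fd434, dce24ea}.
Common ancestors: {8be2f84, 98fd434}.
Among these, 8be2f84 is not an ancestor of any other common ancestor — it is the merge base.

8be2f84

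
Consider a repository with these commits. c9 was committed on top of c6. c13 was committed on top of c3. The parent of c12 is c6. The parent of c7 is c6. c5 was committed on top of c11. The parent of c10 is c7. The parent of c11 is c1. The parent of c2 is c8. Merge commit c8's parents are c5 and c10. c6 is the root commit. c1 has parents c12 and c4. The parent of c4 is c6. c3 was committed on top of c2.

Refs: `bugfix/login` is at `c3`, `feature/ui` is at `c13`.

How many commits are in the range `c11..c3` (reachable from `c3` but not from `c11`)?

Reachable from c3: {c1, c10, c11, c12, c2, c3, c4, c5, c6, c7, c8}.
Reachable from c11: {c1, c11, c12, c4, c6}.
In c3's history but not c11's: {c10, c2, c3, c5, c7, c8} — 6 commits.

6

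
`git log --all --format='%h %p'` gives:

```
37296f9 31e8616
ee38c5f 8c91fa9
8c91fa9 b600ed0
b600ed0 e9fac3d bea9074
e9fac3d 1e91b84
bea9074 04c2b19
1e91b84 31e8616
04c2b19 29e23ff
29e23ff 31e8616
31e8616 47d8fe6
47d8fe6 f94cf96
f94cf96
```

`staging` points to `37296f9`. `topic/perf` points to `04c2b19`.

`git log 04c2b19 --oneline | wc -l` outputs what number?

Walking parent pointers from 04c2b19: reachable set = {04c2b19, 29e23ff, 31e8616, 47d8fe6, f94cf96}.
That is 5 commits.

5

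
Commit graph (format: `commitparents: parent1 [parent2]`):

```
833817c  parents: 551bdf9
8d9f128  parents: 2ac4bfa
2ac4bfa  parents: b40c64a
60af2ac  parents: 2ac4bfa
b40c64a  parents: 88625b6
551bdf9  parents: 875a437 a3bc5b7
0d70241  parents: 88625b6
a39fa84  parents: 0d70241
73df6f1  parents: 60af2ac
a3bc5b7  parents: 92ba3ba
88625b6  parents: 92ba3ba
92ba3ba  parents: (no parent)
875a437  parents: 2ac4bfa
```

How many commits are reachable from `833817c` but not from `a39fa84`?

6

Reachable from 833817c: {2ac4bfa, 551bdf9, 833817c, 875a437, 88625b6, 92ba3ba, a3bc5b7, b40c64a}.
Reachable from a39fa84: {0d70241, 88625b6, 92ba3ba, a39fa84}.
In 833817c's history but not a39fa84's: {2ac4bfa, 551bdf9, 833817c, 875a437, a3bc5b7, b40c64a} — 6 commits.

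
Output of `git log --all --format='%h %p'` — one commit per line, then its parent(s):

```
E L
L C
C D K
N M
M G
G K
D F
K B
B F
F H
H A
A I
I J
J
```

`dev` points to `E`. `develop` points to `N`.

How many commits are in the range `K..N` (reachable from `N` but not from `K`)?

3

Reachable from N: {A, B, F, G, H, I, J, K, M, N}.
Reachable from K: {A, B, F, H, I, J, K}.
In N's history but not K's: {G, M, N} — 3 commits.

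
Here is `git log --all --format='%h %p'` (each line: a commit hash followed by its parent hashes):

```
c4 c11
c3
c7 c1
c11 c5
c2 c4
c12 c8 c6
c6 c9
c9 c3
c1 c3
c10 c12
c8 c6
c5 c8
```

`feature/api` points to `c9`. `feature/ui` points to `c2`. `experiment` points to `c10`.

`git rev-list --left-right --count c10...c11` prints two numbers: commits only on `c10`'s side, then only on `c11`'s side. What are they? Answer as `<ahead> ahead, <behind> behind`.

2 ahead, 2 behind

Reachable from c10: {c10, c12, c3, c6, c8, c9}.
Reachable from c11: {c11, c3, c5, c6, c8, c9}.
Only in c10's history (ahead): {c10, c12} — 2.
Only in c11's history (behind): {c11, c5} — 2.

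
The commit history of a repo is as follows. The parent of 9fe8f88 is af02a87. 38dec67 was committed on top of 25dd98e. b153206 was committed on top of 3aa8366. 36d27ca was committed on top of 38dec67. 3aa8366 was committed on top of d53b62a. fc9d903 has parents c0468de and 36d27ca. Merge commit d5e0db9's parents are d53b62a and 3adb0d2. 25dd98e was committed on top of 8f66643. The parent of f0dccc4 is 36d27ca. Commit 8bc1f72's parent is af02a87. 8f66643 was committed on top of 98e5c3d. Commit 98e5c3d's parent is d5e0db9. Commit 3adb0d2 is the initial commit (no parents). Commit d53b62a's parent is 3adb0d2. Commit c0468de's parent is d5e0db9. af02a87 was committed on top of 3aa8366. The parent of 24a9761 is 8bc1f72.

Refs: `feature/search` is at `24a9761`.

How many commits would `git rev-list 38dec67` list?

Walking parent pointers from 38dec67: reachable set = {25dd98e, 38dec67, 3adb0d2, 8f66643, 98e5c3d, d53b62a, d5e0db9}.
That is 7 commits.

7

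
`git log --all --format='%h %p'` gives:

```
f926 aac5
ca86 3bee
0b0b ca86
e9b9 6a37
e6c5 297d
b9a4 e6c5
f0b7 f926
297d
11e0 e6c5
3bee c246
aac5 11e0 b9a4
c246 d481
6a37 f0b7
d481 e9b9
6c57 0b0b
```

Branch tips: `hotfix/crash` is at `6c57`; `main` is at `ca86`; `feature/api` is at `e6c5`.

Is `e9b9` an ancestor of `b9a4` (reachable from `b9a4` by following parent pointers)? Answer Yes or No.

No

Ancestors of b9a4: {297d, b9a4, e6c5}.
e9b9 is not in that set, so it is not an ancestor of b9a4.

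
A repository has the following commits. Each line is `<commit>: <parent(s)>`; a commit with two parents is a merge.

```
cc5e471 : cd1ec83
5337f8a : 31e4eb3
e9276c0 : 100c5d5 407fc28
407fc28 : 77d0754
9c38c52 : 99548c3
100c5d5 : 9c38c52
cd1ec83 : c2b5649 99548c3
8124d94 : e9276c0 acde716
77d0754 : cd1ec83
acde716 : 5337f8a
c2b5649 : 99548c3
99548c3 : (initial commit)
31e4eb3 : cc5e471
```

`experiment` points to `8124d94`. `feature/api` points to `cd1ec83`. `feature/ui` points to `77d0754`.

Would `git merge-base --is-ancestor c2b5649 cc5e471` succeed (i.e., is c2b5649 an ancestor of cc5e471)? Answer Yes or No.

Ancestors of cc5e471 (commits reachable by following parents): {99548c3, c2b5649, cc5e471, cd1ec83}.
c2b5649 is in that set, so it is an ancestor of cc5e471.

Yes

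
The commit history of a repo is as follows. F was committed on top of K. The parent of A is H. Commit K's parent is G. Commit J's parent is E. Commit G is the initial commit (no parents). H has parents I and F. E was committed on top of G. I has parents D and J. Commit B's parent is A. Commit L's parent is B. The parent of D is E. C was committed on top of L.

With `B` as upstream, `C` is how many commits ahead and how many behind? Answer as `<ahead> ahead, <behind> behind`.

2 ahead, 0 behind

Reachable from C: {A, B, C, D, E, F, G, H, I, J, K, L}.
Reachable from B: {A, B, D, E, F, G, H, I, J, K}.
Only in C's history (ahead): {C, L} — 2.
Only in B's history (behind): {} — 0.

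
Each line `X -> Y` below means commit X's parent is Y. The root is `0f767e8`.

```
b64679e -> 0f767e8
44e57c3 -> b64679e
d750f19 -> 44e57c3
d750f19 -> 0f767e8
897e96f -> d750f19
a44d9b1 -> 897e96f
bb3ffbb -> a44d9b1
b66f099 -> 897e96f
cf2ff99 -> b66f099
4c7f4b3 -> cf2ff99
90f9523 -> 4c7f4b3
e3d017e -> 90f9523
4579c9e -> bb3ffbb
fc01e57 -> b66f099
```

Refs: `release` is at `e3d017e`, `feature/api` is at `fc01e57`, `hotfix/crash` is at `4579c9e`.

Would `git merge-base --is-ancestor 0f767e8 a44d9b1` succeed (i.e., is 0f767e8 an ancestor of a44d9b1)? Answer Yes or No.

Ancestors of a44d9b1 (commits reachable by following parents): {0f767e8, 44e57c3, 897e96f, a44d9b1, b64679e, d750f19}.
0f767e8 is in that set, so it is an ancestor of a44d9b1.

Yes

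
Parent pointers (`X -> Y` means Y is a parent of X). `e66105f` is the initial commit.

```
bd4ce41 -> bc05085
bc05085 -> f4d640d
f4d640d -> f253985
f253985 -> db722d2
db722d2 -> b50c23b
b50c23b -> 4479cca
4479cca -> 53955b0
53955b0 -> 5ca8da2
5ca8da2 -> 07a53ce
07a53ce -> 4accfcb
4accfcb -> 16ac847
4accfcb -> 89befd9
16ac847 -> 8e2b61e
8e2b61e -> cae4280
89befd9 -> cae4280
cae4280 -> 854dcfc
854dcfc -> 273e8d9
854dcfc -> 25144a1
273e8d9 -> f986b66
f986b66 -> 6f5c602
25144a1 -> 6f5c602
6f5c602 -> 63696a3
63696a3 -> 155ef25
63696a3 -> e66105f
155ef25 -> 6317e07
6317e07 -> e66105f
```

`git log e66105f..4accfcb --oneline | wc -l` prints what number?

13

Reachable from 4accfcb: {155ef25, 16ac847, 25144a1, 273e8d9, 4accfcb, 6317e07, 63696a3, 6f5c602, 854dcfc, 89befd9, 8e2b61e, cae4280, e66105f, f986b66}.
Reachable from e66105f: {e66105f}.
In 4accfcb's history but not e66105f's: {155ef25, 16ac847, 25144a1, 273e8d9, 4accfcb, 6317e07, 63696a3, 6f5c602, 854dcfc, 89befd9, 8e2b61e, cae4280, f986b66} — 13 commits.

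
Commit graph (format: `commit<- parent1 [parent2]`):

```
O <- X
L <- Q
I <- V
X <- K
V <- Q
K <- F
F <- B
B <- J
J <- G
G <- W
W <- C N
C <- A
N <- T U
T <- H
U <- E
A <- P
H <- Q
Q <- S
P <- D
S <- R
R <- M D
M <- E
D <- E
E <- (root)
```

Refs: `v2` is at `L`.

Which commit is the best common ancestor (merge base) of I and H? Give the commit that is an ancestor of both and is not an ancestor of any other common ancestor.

Q

Ancestors of I: {D, E, I, M, Q, R, S, V}.
Ancestors of H: {D, E, H, M, Q, R, S}.
Common ancestors: {D, E, M, Q, R, S}.
Among these, Q is not an ancestor of any other common ancestor — it is the merge base.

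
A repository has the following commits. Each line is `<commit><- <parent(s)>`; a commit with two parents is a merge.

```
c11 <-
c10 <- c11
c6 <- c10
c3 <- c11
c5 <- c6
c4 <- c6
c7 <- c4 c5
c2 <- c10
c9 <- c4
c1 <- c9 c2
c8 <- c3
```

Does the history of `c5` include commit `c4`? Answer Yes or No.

No

Ancestors of c5: {c10, c11, c5, c6}.
c4 is not in that set, so it is not an ancestor of c5.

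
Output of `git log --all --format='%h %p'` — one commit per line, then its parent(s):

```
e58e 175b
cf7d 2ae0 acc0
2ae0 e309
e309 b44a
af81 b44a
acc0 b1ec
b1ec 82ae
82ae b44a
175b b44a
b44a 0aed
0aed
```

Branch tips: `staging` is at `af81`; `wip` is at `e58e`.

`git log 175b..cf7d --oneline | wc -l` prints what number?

Reachable from cf7d: {0aed, 2ae0, 82ae, acc0, b1ec, b44a, cf7d, e309}.
Reachable from 175b: {0aed, 175b, b44a}.
In cf7d's history but not 175b's: {2ae0, 82ae, acc0, b1ec, cf7d, e309} — 6 commits.

6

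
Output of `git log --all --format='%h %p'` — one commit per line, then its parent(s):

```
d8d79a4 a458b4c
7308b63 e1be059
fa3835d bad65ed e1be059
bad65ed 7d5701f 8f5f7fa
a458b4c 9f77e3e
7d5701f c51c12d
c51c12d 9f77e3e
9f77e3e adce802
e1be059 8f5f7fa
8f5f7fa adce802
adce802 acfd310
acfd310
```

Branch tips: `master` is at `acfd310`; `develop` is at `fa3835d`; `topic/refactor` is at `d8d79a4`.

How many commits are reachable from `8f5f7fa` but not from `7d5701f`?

1

Reachable from 8f5f7fa: {8f5f7fa, acfd310, adce802}.
Reachable from 7d5701f: {7d5701f, 9f77e3e, acfd310, adce802, c51c12d}.
In 8f5f7fa's history but not 7d5701f's: {8f5f7fa} — 1 commit.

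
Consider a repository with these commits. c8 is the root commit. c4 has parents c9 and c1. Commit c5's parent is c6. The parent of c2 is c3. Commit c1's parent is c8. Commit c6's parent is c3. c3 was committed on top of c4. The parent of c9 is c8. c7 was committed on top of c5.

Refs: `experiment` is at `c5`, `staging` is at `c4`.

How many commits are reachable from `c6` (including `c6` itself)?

6

Walking parent pointers from c6: reachable set = {c1, c3, c4, c6, c8, c9}.
That is 6 commits.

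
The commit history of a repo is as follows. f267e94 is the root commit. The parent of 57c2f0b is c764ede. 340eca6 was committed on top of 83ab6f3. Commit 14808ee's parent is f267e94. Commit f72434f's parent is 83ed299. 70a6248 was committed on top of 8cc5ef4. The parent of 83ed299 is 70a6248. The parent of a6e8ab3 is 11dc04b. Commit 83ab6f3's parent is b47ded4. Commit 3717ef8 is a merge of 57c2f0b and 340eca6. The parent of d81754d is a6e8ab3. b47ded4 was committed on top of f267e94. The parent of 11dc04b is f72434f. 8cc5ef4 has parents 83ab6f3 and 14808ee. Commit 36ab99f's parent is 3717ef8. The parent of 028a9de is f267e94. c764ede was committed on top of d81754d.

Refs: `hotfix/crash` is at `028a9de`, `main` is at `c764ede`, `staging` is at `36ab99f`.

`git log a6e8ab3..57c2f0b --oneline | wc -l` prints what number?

Reachable from 57c2f0b: {11dc04b, 14808ee, 57c2f0b, 70a6248, 83ab6f3, 83ed299, 8cc5ef4, a6e8ab3, b47ded4, c764ede, d81754d, f267e94, f72434f}.
Reachable from a6e8ab3: {11dc04b, 14808ee, 70a6248, 83ab6f3, 83ed299, 8cc5ef4, a6e8ab3, b47ded4, f267e94, f72434f}.
In 57c2f0b's history but not a6e8ab3's: {57c2f0b, c764ede, d81754d} — 3 commits.

3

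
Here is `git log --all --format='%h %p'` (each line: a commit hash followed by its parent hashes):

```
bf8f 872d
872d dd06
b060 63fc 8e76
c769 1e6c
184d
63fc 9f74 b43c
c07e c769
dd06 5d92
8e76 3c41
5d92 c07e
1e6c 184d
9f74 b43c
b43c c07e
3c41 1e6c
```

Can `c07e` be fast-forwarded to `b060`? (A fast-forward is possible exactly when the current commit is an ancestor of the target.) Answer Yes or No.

A fast-forward from c07e to b060 is possible iff c07e is an ancestor of b060.
Ancestors of b060: {184d, 1e6c, 3c41, 63fc, 8e76, 9f74, b060, b43c, c07e, c769}.
c07e is among them, so fast-forward is possible.

Yes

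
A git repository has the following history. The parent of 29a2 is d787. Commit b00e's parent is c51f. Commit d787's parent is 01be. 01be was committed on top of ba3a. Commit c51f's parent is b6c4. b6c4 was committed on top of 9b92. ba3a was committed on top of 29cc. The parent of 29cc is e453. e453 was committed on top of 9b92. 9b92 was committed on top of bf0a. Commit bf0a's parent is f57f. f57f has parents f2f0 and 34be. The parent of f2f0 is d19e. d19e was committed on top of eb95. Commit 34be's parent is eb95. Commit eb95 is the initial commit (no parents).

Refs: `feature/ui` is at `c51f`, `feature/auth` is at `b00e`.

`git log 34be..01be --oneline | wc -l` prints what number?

Reachable from 01be: {01be, 29cc, 34be, 9b92, ba3a, bf0a, d19e, e453, eb95, f2f0, f57f}.
Reachable from 34be: {34be, eb95}.
In 01be's history but not 34be's: {01be, 29cc, 9b92, ba3a, bf0a, d19e, e453, f2f0, f57f} — 9 commits.

9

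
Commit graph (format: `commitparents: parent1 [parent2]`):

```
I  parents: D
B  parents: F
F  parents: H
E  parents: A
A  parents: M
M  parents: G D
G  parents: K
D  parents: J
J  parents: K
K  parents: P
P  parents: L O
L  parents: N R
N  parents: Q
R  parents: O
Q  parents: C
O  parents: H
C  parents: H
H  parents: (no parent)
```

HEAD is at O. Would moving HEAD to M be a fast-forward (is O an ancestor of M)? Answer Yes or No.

A fast-forward from O to M is possible iff O is an ancestor of M.
Ancestors of M: {C, D, G, H, J, K, L, M, N, O, P, Q, R}.
O is among them, so fast-forward is possible.

Yes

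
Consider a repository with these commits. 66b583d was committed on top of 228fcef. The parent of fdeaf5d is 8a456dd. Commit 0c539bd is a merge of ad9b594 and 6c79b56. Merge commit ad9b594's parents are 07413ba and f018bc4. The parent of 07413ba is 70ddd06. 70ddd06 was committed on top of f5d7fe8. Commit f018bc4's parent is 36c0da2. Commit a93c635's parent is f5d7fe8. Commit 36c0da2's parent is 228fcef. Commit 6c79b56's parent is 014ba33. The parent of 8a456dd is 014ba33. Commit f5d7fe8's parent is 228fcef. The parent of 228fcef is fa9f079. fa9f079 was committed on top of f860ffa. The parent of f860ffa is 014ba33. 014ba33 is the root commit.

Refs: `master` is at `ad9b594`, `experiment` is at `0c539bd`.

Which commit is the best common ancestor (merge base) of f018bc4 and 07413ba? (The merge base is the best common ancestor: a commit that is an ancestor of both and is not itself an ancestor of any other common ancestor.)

Ancestors of f018bc4: {014ba33, 228fcef, 36c0da2, f018bc4, f860ffa, fa9f079}.
Ancestors of 07413ba: {014ba33, 07413ba, 228fcef, 70ddd06, f5d7fe8, f860ffa, fa9f079}.
Common ancestors: {014ba33, 228fcef, f860ffa, fa9f079}.
Among these, 228fcef is not an ancestor of any other common ancestor — it is the merge base.

228fcef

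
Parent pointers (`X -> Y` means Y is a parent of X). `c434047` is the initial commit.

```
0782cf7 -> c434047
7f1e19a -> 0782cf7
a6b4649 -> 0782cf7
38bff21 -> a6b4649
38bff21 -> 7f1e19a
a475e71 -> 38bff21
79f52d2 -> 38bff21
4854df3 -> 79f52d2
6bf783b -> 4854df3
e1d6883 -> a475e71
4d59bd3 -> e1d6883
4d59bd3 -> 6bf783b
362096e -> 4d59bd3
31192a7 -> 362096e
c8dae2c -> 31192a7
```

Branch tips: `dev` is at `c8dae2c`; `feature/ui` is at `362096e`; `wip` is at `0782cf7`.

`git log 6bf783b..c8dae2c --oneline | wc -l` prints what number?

Reachable from c8dae2c: {0782cf7, 31192a7, 362096e, 38bff21, 4854df3, 4d59bd3, 6bf783b, 79f52d2, 7f1e19a, a475e71, a6b4649, c434047, c8dae2c, e1d6883}.
Reachable from 6bf783b: {0782cf7, 38bff21, 4854df3, 6bf783b, 79f52d2, 7f1e19a, a6b4649, c434047}.
In c8dae2c's history but not 6bf783b's: {31192a7, 362096e, 4d59bd3, a475e71, c8dae2c, e1d6883} — 6 commits.

6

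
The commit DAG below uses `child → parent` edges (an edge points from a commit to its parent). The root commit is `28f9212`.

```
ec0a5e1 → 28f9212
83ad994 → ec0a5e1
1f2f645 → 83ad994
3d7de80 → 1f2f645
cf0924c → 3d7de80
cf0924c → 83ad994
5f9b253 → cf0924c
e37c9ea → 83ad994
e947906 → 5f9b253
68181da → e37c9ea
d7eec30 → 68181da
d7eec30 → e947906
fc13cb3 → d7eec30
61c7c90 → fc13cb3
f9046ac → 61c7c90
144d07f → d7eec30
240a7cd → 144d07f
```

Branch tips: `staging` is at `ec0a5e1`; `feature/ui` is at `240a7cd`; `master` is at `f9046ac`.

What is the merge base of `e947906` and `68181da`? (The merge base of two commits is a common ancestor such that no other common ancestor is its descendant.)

Ancestors of e947906: {1f2f645, 28f9212, 3d7de80, 5f9b253, 83ad994, cf0924c, e947906, ec0a5e1}.
Ancestors of 68181da: {28f9212, 68181da, 83ad994, e37c9ea, ec0a5e1}.
Common ancestors: {28f9212, 83ad994, ec0a5e1}.
Among these, 83ad994 is not an ancestor of any other common ancestor — it is the merge base.

83ad994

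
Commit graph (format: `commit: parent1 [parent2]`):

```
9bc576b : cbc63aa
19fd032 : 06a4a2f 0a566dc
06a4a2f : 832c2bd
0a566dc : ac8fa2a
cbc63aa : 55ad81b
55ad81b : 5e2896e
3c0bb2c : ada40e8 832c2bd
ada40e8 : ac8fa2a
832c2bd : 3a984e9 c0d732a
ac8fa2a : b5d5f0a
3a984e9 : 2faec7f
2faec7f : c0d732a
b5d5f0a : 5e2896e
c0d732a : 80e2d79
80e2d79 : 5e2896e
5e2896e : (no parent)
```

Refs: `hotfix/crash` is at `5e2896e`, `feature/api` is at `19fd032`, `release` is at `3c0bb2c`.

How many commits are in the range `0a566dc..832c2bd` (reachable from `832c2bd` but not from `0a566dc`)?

5

Reachable from 832c2bd: {2faec7f, 3a984e9, 5e2896e, 80e2d79, 832c2bd, c0d732a}.
Reachable from 0a566dc: {0a566dc, 5e2896e, ac8fa2a, b5d5f0a}.
In 832c2bd's history but not 0a566dc's: {2faec7f, 3a984e9, 80e2d79, 832c2bd, c0d732a} — 5 commits.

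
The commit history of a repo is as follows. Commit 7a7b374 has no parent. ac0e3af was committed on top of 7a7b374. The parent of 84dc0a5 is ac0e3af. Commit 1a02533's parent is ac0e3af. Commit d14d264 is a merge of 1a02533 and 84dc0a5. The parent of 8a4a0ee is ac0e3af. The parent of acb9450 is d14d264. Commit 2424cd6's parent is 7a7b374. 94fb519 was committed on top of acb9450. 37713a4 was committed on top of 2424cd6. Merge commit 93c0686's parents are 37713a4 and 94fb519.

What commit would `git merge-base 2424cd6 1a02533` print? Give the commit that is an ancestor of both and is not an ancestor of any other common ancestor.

7a7b374

Ancestors of 2424cd6: {2424cd6, 7a7b374}.
Ancestors of 1a02533: {1a02533, 7a7b374, ac0e3af}.
Common ancestors: {7a7b374}.
The only common ancestor is 7a7b374, so it is the merge base.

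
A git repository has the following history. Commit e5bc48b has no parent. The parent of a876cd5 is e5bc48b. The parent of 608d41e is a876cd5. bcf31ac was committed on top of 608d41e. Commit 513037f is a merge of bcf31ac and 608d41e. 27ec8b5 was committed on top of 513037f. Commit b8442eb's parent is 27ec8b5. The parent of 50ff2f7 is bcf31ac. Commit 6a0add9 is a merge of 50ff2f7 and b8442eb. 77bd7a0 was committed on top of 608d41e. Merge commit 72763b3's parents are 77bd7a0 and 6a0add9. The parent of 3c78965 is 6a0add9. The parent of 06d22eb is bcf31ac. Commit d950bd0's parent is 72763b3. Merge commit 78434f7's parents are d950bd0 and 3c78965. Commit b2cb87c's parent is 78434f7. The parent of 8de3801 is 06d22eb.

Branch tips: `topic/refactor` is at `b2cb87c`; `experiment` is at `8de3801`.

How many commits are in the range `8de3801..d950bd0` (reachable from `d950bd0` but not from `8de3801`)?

8

Reachable from d950bd0: {27ec8b5, 50ff2f7, 513037f, 608d41e, 6a0add9, 72763b3, 77bd7a0, a876cd5, b8442eb, bcf31ac, d950bd0, e5bc48b}.
Reachable from 8de3801: {06d22eb, 608d41e, 8de3801, a876cd5, bcf31ac, e5bc48b}.
In d950bd0's history but not 8de3801's: {27ec8b5, 50ff2f7, 513037f, 6a0add9, 72763b3, 77bd7a0, b8442eb, d950bd0} — 8 commits.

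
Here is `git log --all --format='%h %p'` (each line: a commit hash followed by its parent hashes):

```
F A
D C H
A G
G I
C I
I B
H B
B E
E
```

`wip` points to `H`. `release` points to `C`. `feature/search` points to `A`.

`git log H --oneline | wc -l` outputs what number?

Walking parent pointers from H: reachable set = {B, E, H}.
That is 3 commits.

3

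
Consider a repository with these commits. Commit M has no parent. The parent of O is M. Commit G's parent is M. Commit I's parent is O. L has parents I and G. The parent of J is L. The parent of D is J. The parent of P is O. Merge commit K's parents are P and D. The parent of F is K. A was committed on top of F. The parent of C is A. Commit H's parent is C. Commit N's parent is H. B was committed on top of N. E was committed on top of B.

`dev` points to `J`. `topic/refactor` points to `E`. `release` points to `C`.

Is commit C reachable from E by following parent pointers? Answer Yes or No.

Ancestors of E (commits reachable by following parents): {A, B, C, D, E, F, G, H, I, J, K, L, M, N, O, P}.
C is in that set, so it is an ancestor of E.

Yes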